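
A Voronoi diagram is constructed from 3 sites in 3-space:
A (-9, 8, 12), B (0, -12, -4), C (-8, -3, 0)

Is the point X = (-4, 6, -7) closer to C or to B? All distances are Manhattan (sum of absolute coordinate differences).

C

d(X,C) = |-4−(-8)| + |6−(-3)| + |-7−0| = 4 + 9 + 7 = 20
d(X,B) = |-4−0| + |6−(-12)| + |-7−(-4)| = 4 + 18 + 3 = 25
20 < 25, so C is closer.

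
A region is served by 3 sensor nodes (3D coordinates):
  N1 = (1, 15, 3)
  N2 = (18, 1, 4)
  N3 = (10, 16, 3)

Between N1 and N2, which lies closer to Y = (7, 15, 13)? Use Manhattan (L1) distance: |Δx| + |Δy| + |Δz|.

N1

d(Y,N1) = |7−1| + |15−15| + |13−3| = 6 + 0 + 10 = 16
d(Y,N2) = |7−18| + |15−1| + |13−4| = 11 + 14 + 9 = 34
16 < 34, so N1 is closer.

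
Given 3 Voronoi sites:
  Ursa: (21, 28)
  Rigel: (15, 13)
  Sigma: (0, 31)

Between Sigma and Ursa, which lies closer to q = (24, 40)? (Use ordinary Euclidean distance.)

Compare squared distances:
d²(q, Sigma) = (24−0)² + (40−31)² = 576 + 81 = 657
d²(q, Ursa) = (24−21)² + (40−28)² = 9 + 144 = 153
657 > 153, so Ursa is closer.

Ursa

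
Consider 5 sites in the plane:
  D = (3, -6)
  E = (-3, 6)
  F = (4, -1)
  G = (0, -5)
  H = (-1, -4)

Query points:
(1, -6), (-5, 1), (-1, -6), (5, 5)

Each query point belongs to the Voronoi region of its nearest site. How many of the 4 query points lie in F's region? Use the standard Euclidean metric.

1

(1, -6) — d² to each: D:4, E:160, F:34, G:2, H:8 → nearest is G
(-5, 1) — d² to each: D:113, E:29, F:85, G:61, H:41 → nearest is E
(-1, -6) — d² to each: D:16, E:148, F:50, G:2, H:4 → nearest is G
(5, 5) — d² to each: D:125, E:65, F:37, G:125, H:117 → nearest is F
1 of the 4 points has F as nearest.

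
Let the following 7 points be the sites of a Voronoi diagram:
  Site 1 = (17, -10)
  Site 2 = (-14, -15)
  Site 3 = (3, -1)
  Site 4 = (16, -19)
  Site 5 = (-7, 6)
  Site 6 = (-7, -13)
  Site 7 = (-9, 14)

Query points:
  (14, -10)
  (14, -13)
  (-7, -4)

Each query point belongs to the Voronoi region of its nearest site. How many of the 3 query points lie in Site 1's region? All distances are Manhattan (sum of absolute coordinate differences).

2

(14, -10) — d to each: Site 1:3, Site 2:33, Site 3:20, Site 4:11, Site 5:37, Site 6:24, Site 7:47 → nearest is Site 1
(14, -13) — d to each: Site 1:6, Site 2:30, Site 3:23, Site 4:8, Site 5:40, Site 6:21, Site 7:50 → nearest is Site 1
(-7, -4) — d to each: Site 1:30, Site 2:18, Site 3:13, Site 4:38, Site 5:10, Site 6:9, Site 7:20 → nearest is Site 6
2 of the 3 points have Site 1 as nearest.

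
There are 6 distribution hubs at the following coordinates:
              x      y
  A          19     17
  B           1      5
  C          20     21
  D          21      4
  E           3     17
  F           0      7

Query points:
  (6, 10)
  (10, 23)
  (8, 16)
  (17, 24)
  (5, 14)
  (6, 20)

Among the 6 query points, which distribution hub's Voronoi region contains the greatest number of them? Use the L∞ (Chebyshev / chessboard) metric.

E

(6, 10) — d to each: A:13, B:5, C:14, D:15, E:7, F:6 → nearest is B
(10, 23) — d to each: A:9, B:18, C:10, D:19, E:7, F:16 → nearest is E
(8, 16) — d to each: A:11, B:11, C:12, D:13, E:5, F:9 → nearest is E
(17, 24) — d to each: A:7, B:19, C:3, D:20, E:14, F:17 → nearest is C
(5, 14) — d to each: A:14, B:9, C:15, D:16, E:3, F:7 → nearest is E
(6, 20) — d to each: A:13, B:15, C:14, D:16, E:3, F:13 → nearest is E
Tally — B:1, C:1, E:4. E captures the most (4).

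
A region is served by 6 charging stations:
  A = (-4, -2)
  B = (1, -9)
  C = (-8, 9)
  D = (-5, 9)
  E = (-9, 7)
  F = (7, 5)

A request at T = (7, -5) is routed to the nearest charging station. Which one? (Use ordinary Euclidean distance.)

B

Since √ is increasing, it suffices to compare squared distances:
|TA|² = (7−(-4))² + (-5−(-2))² = 121 + 9 = 130
|TB|² = (7−1)² + (-5−(-9))² = 36 + 16 = 52
|TC|² = (7−(-8))² + (-5−9)² = 225 + 196 = 421
|TD|² = (7−(-5))² + (-5−9)² = 144 + 196 = 340
|TE|² = (7−(-9))² + (-5−7)² = 256 + 144 = 400
|TF|² = (7−7)² + (-5−5)² = 0 + 100 = 100
B is nearest.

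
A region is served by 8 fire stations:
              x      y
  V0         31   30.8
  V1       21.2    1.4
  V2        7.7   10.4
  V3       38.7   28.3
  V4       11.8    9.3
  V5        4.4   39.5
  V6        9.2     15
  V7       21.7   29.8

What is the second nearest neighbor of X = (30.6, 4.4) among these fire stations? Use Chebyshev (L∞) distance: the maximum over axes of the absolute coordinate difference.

V4

d(X,V0) = max(0.4, 26.4) = 26.4
d(X,V1) = max(9.4, 3) = 9.4
d(X,V2) = max(22.9, 6) = 22.9
d(X,V3) = max(8.1, 23.9) = 23.9
d(X,V4) = max(18.8, 4.9) = 18.8
d(X,V5) = max(26.2, 35.1) = 35.1
d(X,V6) = max(21.4, 10.6) = 21.4
d(X,V7) = max(8.9, 25.4) = 25.4
Sorted ascending: V1, V4, V6, … — the second-nearest is V4.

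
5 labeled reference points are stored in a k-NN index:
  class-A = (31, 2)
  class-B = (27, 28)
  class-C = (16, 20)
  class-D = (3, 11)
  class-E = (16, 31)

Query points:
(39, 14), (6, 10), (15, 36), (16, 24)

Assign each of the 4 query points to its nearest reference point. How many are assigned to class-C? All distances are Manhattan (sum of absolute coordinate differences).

(39, 14) — d to each: class-A:20, class-B:26, class-C:29, class-D:39, class-E:40 → nearest is class-A
(6, 10) — d to each: class-A:33, class-B:39, class-C:20, class-D:4, class-E:31 → nearest is class-D
(15, 36) — d to each: class-A:50, class-B:20, class-C:17, class-D:37, class-E:6 → nearest is class-E
(16, 24) — d to each: class-A:37, class-B:15, class-C:4, class-D:26, class-E:7 → nearest is class-C
1 of the 4 points has class-C as nearest.

1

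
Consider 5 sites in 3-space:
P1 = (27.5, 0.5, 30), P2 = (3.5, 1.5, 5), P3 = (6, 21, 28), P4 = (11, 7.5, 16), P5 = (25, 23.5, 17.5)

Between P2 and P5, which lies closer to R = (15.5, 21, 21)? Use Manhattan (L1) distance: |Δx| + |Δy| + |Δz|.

P5

d(R,P2) = |15.5−3.5| + |21−1.5| + |21−5| = 12 + 19.5 + 16 = 47.5
d(R,P5) = |15.5−25| + |21−23.5| + |21−17.5| = 9.5 + 2.5 + 3.5 = 15.5
47.5 > 15.5, so P5 is closer.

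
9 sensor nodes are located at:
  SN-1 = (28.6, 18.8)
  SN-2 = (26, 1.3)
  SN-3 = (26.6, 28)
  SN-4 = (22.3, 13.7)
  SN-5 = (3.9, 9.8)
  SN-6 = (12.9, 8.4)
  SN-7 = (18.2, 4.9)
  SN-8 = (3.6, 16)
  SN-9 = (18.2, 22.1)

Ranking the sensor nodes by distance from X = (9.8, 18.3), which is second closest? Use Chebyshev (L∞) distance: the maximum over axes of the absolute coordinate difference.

SN-9

d(X, SN-1) = max(18.8, 0.5) = 18.8
d(X, SN-2) = max(16.2, 17) = 17
d(X, SN-3) = max(16.8, 9.7) = 16.8
d(X, SN-4) = max(12.5, 4.6) = 12.5
d(X, SN-5) = max(5.9, 8.5) = 8.5
d(X, SN-6) = max(3.1, 9.9) = 9.9
d(X, SN-7) = max(8.4, 13.4) = 13.4
d(X, SN-8) = max(6.2, 2.3) = 6.2
d(X, SN-9) = max(8.4, 3.8) = 8.4
Sorted ascending: SN-8, SN-9, SN-5, … — the second-nearest is SN-9.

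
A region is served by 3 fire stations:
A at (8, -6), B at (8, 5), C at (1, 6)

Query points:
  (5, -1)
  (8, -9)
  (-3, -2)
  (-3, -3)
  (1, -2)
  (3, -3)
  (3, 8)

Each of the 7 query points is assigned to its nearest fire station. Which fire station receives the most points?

(5, -1) — d² to each: A:34, B:45, C:65 → nearest is A
(8, -9) — d² to each: A:9, B:196, C:274 → nearest is A
(-3, -2) — d² to each: A:137, B:170, C:80 → nearest is C
(-3, -3) — d² to each: A:130, B:185, C:97 → nearest is C
(1, -2) — d² to each: A:65, B:98, C:64 → nearest is C
(3, -3) — d² to each: A:34, B:89, C:85 → nearest is A
(3, 8) — d² to each: A:221, B:34, C:8 → nearest is C
Tally — A:3, C:4. C captures the most (4).

C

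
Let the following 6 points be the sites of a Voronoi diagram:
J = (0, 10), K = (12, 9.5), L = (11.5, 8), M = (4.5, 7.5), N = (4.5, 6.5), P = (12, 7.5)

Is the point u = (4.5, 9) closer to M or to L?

Compare squared distances:
|uM|² = (4.5−4.5)² + (9−7.5)² = 0 + 2.25 = 2.25
|uL|² = (4.5−11.5)² + (9−8)² = 49 + 1 = 50
2.25 < 50, so M is closer.

M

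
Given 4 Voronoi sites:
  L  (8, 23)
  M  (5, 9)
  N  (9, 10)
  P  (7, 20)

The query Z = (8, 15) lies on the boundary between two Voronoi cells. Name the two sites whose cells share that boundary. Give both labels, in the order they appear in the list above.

N and P

Squared distances from Z to each site:
|ZL|² = (8−8)² + (15−23)² = 0 + 64 = 64
|ZM|² = (8−5)² + (15−9)² = 9 + 36 = 45
|ZN|² = (8−9)² + (15−10)² = 1 + 25 = 26
|ZP|² = (8−7)² + (15−20)² = 1 + 25 = 26
Z is equidistant from N and P (both at squared distance 26), and every other site is strictly farther — so Z lies on the N–P Voronoi edge.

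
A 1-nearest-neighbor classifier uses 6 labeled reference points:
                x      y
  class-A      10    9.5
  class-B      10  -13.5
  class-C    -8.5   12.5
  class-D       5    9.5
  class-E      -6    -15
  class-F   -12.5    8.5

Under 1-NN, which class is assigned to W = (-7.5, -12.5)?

class-E

Compare squared distances (the ordering matches that of the actual distances):
d²(W, class-A) = (-7.5−10)² + (-12.5−9.5)² = 306.25 + 484 = 790.25
d²(W, class-B) = (-7.5−10)² + (-12.5−(-13.5))² = 306.25 + 1 = 307.25
d²(W, class-C) = (-7.5−(-8.5))² + (-12.5−12.5)² = 1 + 625 = 626
d²(W, class-D) = (-7.5−5)² + (-12.5−9.5)² = 156.25 + 484 = 640.25
d²(W, class-E) = (-7.5−(-6))² + (-12.5−(-15))² = 2.25 + 6.25 = 8.5
d²(W, class-F) = (-7.5−(-12.5))² + (-12.5−8.5)² = 25 + 441 = 466
The smallest is to class-E, so W lies in the Voronoi region of class-E.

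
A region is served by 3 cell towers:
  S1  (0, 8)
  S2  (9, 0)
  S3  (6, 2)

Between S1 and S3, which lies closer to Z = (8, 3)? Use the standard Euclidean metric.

S3

Compare squared distances:
|ZS1|² = (8−0)² + (3−8)² = 64 + 25 = 89
|ZS3|² = (8−6)² + (3−2)² = 4 + 1 = 5
89 > 5, so S3 is closer.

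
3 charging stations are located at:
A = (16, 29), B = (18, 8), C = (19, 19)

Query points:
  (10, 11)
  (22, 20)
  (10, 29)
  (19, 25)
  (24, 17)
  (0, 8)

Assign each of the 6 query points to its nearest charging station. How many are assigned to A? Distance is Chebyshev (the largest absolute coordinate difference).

2

(10, 11) — d to each: A:18, B:8, C:9 → nearest is B
(22, 20) — d to each: A:9, B:12, C:3 → nearest is C
(10, 29) — d to each: A:6, B:21, C:10 → nearest is A
(19, 25) — d to each: A:4, B:17, C:6 → nearest is A
(24, 17) — d to each: A:12, B:9, C:5 → nearest is C
(0, 8) — d to each: A:21, B:18, C:19 → nearest is B
2 of the 6 points have A as nearest.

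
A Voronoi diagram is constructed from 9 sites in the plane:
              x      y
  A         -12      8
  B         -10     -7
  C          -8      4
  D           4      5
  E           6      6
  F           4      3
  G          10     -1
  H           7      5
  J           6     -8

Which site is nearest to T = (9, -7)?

J

Squared Euclidean distances:
|TA|² = 441 + 225 = 666
|TB|² = 361 + 0 = 361
|TC|² = 289 + 121 = 410
|TD|² = 25 + 144 = 169
|TE|² = 9 + 169 = 178
|TF|² = 25 + 100 = 125
|TG|² = 1 + 36 = 37
|TH|² = 4 + 144 = 148
|TJ|² = 9 + 1 = 10
Minimum is at J.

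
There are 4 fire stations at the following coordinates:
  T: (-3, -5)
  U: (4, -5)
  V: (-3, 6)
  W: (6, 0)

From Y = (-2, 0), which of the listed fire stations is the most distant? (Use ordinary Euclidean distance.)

Since √ is increasing, it suffices to compare squared distances:
|YT|² = 1 + 25 = 26
|YU|² = 36 + 25 = 61
|YV|² = 1 + 36 = 37
|YW|² = 64 + 0 = 64
The largest is to W.

W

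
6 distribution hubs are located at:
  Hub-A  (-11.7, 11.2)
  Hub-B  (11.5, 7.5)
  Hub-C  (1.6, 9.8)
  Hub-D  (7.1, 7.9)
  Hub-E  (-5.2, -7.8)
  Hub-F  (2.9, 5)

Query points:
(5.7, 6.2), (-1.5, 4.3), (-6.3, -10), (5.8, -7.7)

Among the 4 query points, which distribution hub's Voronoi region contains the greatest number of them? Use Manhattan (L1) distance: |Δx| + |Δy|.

(5.7, 6.2) — d to each: Hub-A:22.4, Hub-B:7.1, Hub-C:7.7, Hub-D:3.1, Hub-E:24.9, Hub-F:4 → nearest is Hub-D
(-1.5, 4.3) — d to each: Hub-A:17.1, Hub-B:16.2, Hub-C:8.6, Hub-D:12.2, Hub-E:15.8, Hub-F:5.1 → nearest is Hub-F
(-6.3, -10) — d to each: Hub-A:26.6, Hub-B:35.3, Hub-C:27.7, Hub-D:31.3, Hub-E:3.3, Hub-F:24.2 → nearest is Hub-E
(5.8, -7.7) — d to each: Hub-A:36.4, Hub-B:20.9, Hub-C:21.7, Hub-D:16.9, Hub-E:11.1, Hub-F:15.6 → nearest is Hub-E
Tally — Hub-D:1, Hub-E:2, Hub-F:1. Hub-E captures the most (2).

Hub-E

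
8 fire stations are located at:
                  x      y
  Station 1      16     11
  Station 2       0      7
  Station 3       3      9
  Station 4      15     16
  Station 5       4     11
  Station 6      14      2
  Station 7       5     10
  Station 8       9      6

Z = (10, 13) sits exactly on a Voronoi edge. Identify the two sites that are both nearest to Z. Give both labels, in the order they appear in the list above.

Station 4 and Station 7

Squared distances from Z to each site:
d²(Z, Station 1) = (10−16)² + (13−11)² = 36 + 4 = 40
d²(Z, Station 2) = (10−0)² + (13−7)² = 100 + 36 = 136
d²(Z, Station 3) = (10−3)² + (13−9)² = 49 + 16 = 65
d²(Z, Station 4) = (10−15)² + (13−16)² = 25 + 9 = 34
d²(Z, Station 5) = (10−4)² + (13−11)² = 36 + 4 = 40
d²(Z, Station 6) = (10−14)² + (13−2)² = 16 + 121 = 137
d²(Z, Station 7) = (10−5)² + (13−10)² = 25 + 9 = 34
d²(Z, Station 8) = (10−9)² + (13−6)² = 1 + 49 = 50
Z is equidistant from Station 4 and Station 7 (both at squared distance 34), and every other site is strictly farther — so Z lies on the Station 4–Station 7 Voronoi edge.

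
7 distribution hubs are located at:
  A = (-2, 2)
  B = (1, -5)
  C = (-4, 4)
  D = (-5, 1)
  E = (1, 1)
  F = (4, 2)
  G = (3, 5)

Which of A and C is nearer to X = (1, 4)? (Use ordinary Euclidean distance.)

Compare squared distances:
|XA|² = (1−(-2))² + (4−2)² = 9 + 4 = 13
|XC|² = (1−(-4))² + (4−4)² = 25 + 0 = 25
13 < 25, so A is closer.

A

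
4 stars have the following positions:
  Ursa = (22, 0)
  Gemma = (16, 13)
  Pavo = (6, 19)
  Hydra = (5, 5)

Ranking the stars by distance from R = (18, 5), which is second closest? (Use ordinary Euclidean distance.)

Gemma

Compare squared distances (the ordering matches that of the actual distances):
d²(R, Ursa) = (18−22)² + (5−0)² = 16 + 25 = 41
d²(R, Gemma) = (18−16)² + (5−13)² = 4 + 64 = 68
d²(R, Pavo) = (18−6)² + (5−19)² = 144 + 196 = 340
d²(R, Hydra) = (18−5)² + (5−5)² = 169 + 0 = 169
Sorted ascending: Ursa, Gemma, Hydra, … — the second-nearest is Gemma.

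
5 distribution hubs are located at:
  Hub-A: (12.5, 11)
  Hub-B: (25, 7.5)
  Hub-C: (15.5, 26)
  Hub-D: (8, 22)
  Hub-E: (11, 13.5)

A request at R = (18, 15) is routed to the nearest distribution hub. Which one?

Hub-A

Since √ is increasing, it suffices to compare squared distances:
d²(R, Hub-A) = (18−12.5)² + (15−11)² = 30.25 + 16 = 46.25
d²(R, Hub-B) = (18−25)² + (15−7.5)² = 49 + 56.25 = 105.25
d²(R, Hub-C) = (18−15.5)² + (15−26)² = 6.25 + 121 = 127.25
d²(R, Hub-D) = (18−8)² + (15−22)² = 100 + 49 = 149
d²(R, Hub-E) = (18−11)² + (15−13.5)² = 49 + 2.25 = 51.25
Minimum is at Hub-A.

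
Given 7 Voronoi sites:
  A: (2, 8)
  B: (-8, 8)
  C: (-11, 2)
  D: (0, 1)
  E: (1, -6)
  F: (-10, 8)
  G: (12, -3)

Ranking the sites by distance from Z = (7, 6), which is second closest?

D

Squared Euclidean distances:
|ZA|² = (7−2)² + (6−8)² = 25 + 4 = 29
|ZB|² = (7−(-8))² + (6−8)² = 225 + 4 = 229
|ZC|² = (7−(-11))² + (6−2)² = 324 + 16 = 340
|ZD|² = (7−0)² + (6−1)² = 49 + 25 = 74
|ZE|² = (7−1)² + (6−(-6))² = 36 + 144 = 180
|ZF|² = (7−(-10))² + (6−8)² = 289 + 4 = 293
|ZG|² = (7−12)² + (6−(-3))² = 25 + 81 = 106
Sorted ascending: A, D, G, … — the second-nearest is D.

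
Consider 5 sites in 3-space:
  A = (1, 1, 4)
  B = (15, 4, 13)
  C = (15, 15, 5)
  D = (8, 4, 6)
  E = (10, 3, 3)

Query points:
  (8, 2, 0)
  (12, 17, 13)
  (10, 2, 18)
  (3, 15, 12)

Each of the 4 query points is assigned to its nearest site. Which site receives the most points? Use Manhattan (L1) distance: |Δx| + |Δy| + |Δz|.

(8, 2, 0) — d to each: A:12, B:22, C:25, D:8, E:6 → nearest is E
(12, 17, 13) — d to each: A:36, B:16, C:13, D:24, E:26 → nearest is C
(10, 2, 18) — d to each: A:24, B:12, C:31, D:16, E:16 → nearest is B
(3, 15, 12) — d to each: A:24, B:24, C:19, D:22, E:28 → nearest is C
Tally — B:1, C:2, E:1. C captures the most (2).

C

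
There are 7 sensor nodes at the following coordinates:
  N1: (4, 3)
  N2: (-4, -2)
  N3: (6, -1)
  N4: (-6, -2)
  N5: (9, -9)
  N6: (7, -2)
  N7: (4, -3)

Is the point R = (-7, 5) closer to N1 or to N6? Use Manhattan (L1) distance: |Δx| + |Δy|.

N1

d(R,N1) = |-7−4| + |5−3| = 11 + 2 = 13
d(R,N6) = |-7−7| + |5−(-2)| = 14 + 7 = 21
13 < 21, so N1 is closer.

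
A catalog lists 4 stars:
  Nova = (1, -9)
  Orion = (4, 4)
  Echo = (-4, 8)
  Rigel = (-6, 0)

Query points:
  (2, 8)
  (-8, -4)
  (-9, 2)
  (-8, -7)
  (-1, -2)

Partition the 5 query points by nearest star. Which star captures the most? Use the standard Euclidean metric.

Rigel

(2, 8) — d² to each: Nova:290, Orion:20, Echo:36, Rigel:128 → nearest is Orion
(-8, -4) — d² to each: Nova:106, Orion:208, Echo:160, Rigel:20 → nearest is Rigel
(-9, 2) — d² to each: Nova:221, Orion:173, Echo:61, Rigel:13 → nearest is Rigel
(-8, -7) — d² to each: Nova:85, Orion:265, Echo:241, Rigel:53 → nearest is Rigel
(-1, -2) — d² to each: Nova:53, Orion:61, Echo:109, Rigel:29 → nearest is Rigel
Tally — Orion:1, Rigel:4. Rigel captures the most (4).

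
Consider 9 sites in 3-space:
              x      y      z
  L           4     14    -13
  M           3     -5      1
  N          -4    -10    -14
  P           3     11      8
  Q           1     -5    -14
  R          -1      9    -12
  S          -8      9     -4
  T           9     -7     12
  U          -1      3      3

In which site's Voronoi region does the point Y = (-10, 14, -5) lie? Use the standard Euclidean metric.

S

Since √ is increasing, it suffices to compare squared distances:
|YL|² = 196 + 0 + 64 = 260
|YM|² = 169 + 361 + 36 = 566
|YN|² = 36 + 576 + 81 = 693
|YP|² = 169 + 9 + 169 = 347
|YQ|² = 121 + 361 + 81 = 563
|YR|² = 81 + 25 + 49 = 155
|YS|² = 4 + 25 + 1 = 30
|YT|² = 361 + 441 + 289 = 1091
|YU|² = 81 + 121 + 64 = 266
The smallest is to S, so Y lies in the Voronoi region of S.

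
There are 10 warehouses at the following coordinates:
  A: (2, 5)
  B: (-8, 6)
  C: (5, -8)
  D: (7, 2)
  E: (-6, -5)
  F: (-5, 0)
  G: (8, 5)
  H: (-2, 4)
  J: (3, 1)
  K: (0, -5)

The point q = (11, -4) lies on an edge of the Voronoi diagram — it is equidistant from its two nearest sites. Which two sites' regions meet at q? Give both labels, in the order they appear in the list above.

Squared distances from q to each site:
|qA|² = (11−2)² + (-4−5)² = 81 + 81 = 162
|qB|² = (11−(-8))² + (-4−6)² = 361 + 100 = 461
|qC|² = (11−5)² + (-4−(-8))² = 36 + 16 = 52
|qD|² = (11−7)² + (-4−2)² = 16 + 36 = 52
|qE|² = (11−(-6))² + (-4−(-5))² = 289 + 1 = 290
|qF|² = (11−(-5))² + (-4−0)² = 256 + 16 = 272
|qG|² = (11−8)² + (-4−5)² = 9 + 81 = 90
|qH|² = (11−(-2))² + (-4−4)² = 169 + 64 = 233
|qJ|² = (11−3)² + (-4−1)² = 64 + 25 = 89
|qK|² = (11−0)² + (-4−(-5))² = 121 + 1 = 122
q is equidistant from C and D (both at squared distance 52), and every other site is strictly farther — so q lies on the C–D Voronoi edge.

C and D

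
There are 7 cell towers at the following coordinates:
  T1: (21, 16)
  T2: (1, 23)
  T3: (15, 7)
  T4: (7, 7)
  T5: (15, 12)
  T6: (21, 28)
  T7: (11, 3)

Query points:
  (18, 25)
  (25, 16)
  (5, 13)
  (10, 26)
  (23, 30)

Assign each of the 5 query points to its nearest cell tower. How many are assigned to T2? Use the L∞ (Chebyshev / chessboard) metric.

1

(18, 25) — d to each: T1:9, T2:17, T3:18, T4:18, T5:13, T6:3, T7:22 → nearest is T6
(25, 16) — d to each: T1:4, T2:24, T3:10, T4:18, T5:10, T6:12, T7:14 → nearest is T1
(5, 13) — d to each: T1:16, T2:10, T3:10, T4:6, T5:10, T6:16, T7:10 → nearest is T4
(10, 26) — d to each: T1:11, T2:9, T3:19, T4:19, T5:14, T6:11, T7:23 → nearest is T2
(23, 30) — d to each: T1:14, T2:22, T3:23, T4:23, T5:18, T6:2, T7:27 → nearest is T6
1 of the 5 points has T2 as nearest.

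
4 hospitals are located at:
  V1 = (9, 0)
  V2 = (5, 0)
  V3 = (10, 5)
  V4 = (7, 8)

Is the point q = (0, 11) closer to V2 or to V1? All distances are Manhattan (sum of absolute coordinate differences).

V2

d(q,V2) = |0−5| + |11−0| = 5 + 11 = 16
d(q,V1) = |0−9| + |11−0| = 9 + 11 = 20
16 < 20, so V2 is closer.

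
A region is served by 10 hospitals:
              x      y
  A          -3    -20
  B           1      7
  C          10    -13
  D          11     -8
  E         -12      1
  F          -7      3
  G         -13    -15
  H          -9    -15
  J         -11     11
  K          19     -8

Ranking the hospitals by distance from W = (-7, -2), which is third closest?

Since √ is increasing, it suffices to compare squared distances:
|WA|² = (-7−(-3))² + (-2−(-20))² = 16 + 324 = 340
|WB|² = (-7−1)² + (-2−7)² = 64 + 81 = 145
|WC|² = (-7−10)² + (-2−(-13))² = 289 + 121 = 410
|WD|² = (-7−11)² + (-2−(-8))² = 324 + 36 = 360
|WE|² = (-7−(-12))² + (-2−1)² = 25 + 9 = 34
|WF|² = (-7−(-7))² + (-2−3)² = 0 + 25 = 25
|WG|² = (-7−(-13))² + (-2−(-15))² = 36 + 169 = 205
|WH|² = (-7−(-9))² + (-2−(-15))² = 4 + 169 = 173
|WJ|² = (-7−(-11))² + (-2−11)² = 16 + 169 = 185
|WK|² = (-7−19)² + (-2−(-8))² = 676 + 36 = 712
Sorted ascending: F, E, B, H, … — the third-nearest is B.

B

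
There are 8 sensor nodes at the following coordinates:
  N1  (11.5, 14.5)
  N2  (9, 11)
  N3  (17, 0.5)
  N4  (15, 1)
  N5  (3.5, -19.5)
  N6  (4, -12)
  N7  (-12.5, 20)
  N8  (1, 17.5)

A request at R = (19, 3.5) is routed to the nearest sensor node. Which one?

N3

Since √ is increasing, it suffices to compare squared distances:
|RN1|² = 56.25 + 121 = 177.25
|RN2|² = 100 + 56.25 = 156.25
|RN3|² = 4 + 9 = 13
|RN4|² = 16 + 6.25 = 22.25
|RN5|² = 240.25 + 529 = 769.25
|RN6|² = 225 + 240.25 = 465.25
|RN7|² = 992.25 + 272.25 = 1264.5
|RN8|² = 324 + 196 = 520
N3 is nearest.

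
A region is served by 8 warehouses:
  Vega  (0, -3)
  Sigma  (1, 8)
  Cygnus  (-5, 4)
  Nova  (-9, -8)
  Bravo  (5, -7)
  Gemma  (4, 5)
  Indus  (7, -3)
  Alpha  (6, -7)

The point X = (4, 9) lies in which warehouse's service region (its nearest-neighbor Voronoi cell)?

Sigma

Since √ is increasing, it suffices to compare squared distances:
d²(X, Vega) = 16 + 144 = 160
d²(X, Sigma) = 9 + 1 = 10
d²(X, Cygnus) = 81 + 25 = 106
d²(X, Nova) = 169 + 289 = 458
d²(X, Bravo) = 1 + 256 = 257
d²(X, Gemma) = 0 + 16 = 16
d²(X, Indus) = 9 + 144 = 153
d²(X, Alpha) = 4 + 256 = 260
Sigma is nearest.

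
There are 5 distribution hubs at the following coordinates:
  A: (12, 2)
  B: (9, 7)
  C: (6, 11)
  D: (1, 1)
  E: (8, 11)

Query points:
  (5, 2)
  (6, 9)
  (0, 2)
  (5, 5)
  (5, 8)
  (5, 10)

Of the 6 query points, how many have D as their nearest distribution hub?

2

(5, 2) — d² to each: A:49, B:41, C:82, D:17, E:90 → nearest is D
(6, 9) — d² to each: A:85, B:13, C:4, D:89, E:8 → nearest is C
(0, 2) — d² to each: A:144, B:106, C:117, D:2, E:145 → nearest is D
(5, 5) — d² to each: A:58, B:20, C:37, D:32, E:45 → nearest is B
(5, 8) — d² to each: A:85, B:17, C:10, D:65, E:18 → nearest is C
(5, 10) — d² to each: A:113, B:25, C:2, D:97, E:10 → nearest is C
2 of the 6 points have D as nearest.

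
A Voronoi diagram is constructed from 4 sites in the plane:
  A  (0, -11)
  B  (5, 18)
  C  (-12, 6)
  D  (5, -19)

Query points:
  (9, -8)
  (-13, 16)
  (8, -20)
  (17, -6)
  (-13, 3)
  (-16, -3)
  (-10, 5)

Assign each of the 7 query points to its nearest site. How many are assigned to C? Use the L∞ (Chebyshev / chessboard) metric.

4

(9, -8) — d to each: A:9, B:26, C:21, D:11 → nearest is A
(-13, 16) — d to each: A:27, B:18, C:10, D:35 → nearest is C
(8, -20) — d to each: A:9, B:38, C:26, D:3 → nearest is D
(17, -6) — d to each: A:17, B:24, C:29, D:13 → nearest is D
(-13, 3) — d to each: A:14, B:18, C:3, D:22 → nearest is C
(-16, -3) — d to each: A:16, B:21, C:9, D:21 → nearest is C
(-10, 5) — d to each: A:16, B:15, C:2, D:24 → nearest is C
4 of the 7 points have C as nearest.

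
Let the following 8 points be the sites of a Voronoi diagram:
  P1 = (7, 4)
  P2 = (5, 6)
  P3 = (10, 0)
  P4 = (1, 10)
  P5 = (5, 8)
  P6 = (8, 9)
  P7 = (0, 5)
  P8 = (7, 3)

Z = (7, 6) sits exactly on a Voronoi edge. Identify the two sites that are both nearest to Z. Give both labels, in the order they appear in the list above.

Squared distances from Z to each site:
|ZP1|² = 0 + 4 = 4
|ZP2|² = 4 + 0 = 4
|ZP3|² = 9 + 36 = 45
|ZP4|² = 36 + 16 = 52
|ZP5|² = 4 + 4 = 8
|ZP6|² = 1 + 9 = 10
|ZP7|² = 49 + 1 = 50
|ZP8|² = 0 + 9 = 9
Z is equidistant from P1 and P2 (both at squared distance 4), and every other site is strictly farther — so Z lies on the P1–P2 Voronoi edge.

P1 and P2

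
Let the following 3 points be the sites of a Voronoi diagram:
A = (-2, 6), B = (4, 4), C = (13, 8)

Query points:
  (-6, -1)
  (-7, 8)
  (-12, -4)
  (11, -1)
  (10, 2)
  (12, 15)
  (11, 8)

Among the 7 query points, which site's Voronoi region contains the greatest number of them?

A

(-6, -1) — d² to each: A:65, B:125, C:442 → nearest is A
(-7, 8) — d² to each: A:29, B:137, C:400 → nearest is A
(-12, -4) — d² to each: A:200, B:320, C:769 → nearest is A
(11, -1) — d² to each: A:218, B:74, C:85 → nearest is B
(10, 2) — d² to each: A:160, B:40, C:45 → nearest is B
(12, 15) — d² to each: A:277, B:185, C:50 → nearest is C
(11, 8) — d² to each: A:173, B:65, C:4 → nearest is C
Tally — A:3, B:2, C:2. A captures the most (3).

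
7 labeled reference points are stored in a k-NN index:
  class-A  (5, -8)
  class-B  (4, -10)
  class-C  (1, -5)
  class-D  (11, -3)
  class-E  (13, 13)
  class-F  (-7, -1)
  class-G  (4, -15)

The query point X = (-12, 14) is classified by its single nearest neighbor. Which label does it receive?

class-F

Squared Euclidean distances:
d²(X, class-A) = (-12−5)² + (14−(-8))² = 289 + 484 = 773
d²(X, class-B) = (-12−4)² + (14−(-10))² = 256 + 576 = 832
d²(X, class-C) = (-12−1)² + (14−(-5))² = 169 + 361 = 530
d²(X, class-D) = (-12−11)² + (14−(-3))² = 529 + 289 = 818
d²(X, class-E) = (-12−13)² + (14−13)² = 625 + 1 = 626
d²(X, class-F) = (-12−(-7))² + (14−(-1))² = 25 + 225 = 250
d²(X, class-G) = (-12−4)² + (14−(-15))² = 256 + 841 = 1097
The smallest is to class-F, so X lies in the Voronoi region of class-F.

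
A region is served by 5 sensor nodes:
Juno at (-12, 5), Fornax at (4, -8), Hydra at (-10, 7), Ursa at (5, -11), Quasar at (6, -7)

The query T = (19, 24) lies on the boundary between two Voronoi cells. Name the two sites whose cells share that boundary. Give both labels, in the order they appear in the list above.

Hydra and Quasar

Squared distances from T to each site:
d²(T, Juno) = 961 + 361 = 1322
d²(T, Fornax) = 225 + 1024 = 1249
d²(T, Hydra) = 841 + 289 = 1130
d²(T, Ursa) = 196 + 1225 = 1421
d²(T, Quasar) = 169 + 961 = 1130
T is equidistant from Hydra and Quasar (both at squared distance 1130), and every other site is strictly farther — so T lies on the Hydra–Quasar Voronoi edge.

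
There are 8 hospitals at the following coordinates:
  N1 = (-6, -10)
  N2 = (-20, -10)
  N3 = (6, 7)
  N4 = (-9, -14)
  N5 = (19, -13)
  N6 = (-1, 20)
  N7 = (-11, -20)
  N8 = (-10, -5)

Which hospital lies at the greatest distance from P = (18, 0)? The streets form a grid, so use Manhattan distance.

d(P,N1) = |18−(-6)| + |0−(-10)| = 24 + 10 = 34
d(P,N2) = |18−(-20)| + |0−(-10)| = 38 + 10 = 48
d(P,N3) = |18−6| + |0−7| = 12 + 7 = 19
d(P,N4) = |18−(-9)| + |0−(-14)| = 27 + 14 = 41
d(P,N5) = |18−19| + |0−(-13)| = 1 + 13 = 14
d(P,N6) = |18−(-1)| + |0−20| = 19 + 20 = 39
d(P,N7) = |18−(-11)| + |0−(-20)| = 29 + 20 = 49
d(P,N8) = |18−(-10)| + |0−(-5)| = 28 + 5 = 33
The largest is to N7.

N7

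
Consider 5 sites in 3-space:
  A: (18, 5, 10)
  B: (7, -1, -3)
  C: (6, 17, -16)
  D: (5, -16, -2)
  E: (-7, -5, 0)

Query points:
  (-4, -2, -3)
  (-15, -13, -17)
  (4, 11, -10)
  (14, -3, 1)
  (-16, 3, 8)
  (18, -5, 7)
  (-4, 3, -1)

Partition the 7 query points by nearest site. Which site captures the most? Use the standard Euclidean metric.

E

(-4, -2, -3) — d² to each: A:702, B:122, C:630, D:278, E:27 → nearest is E
(-15, -13, -17) — d² to each: A:2142, B:824, C:1342, D:634, E:417 → nearest is E
(4, 11, -10) — d² to each: A:632, B:202, C:76, D:794, E:477 → nearest is C
(14, -3, 1) — d² to each: A:161, B:69, C:753, D:259, E:446 → nearest is B
(-16, 3, 8) — d² to each: A:1164, B:666, C:1256, D:902, E:209 → nearest is E
(18, -5, 7) — d² to each: A:109, B:237, C:1157, D:371, E:674 → nearest is A
(-4, 3, -1) — d² to each: A:609, B:141, C:521, D:443, E:74 → nearest is E
Tally — A:1, B:1, C:1, E:4. E captures the most (4).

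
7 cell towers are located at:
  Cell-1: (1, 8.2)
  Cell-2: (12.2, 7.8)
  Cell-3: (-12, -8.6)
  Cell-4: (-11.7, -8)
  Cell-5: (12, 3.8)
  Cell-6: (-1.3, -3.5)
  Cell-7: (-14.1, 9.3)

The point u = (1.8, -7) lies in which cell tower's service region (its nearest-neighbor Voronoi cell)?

Cell-6

Squared Euclidean distances:
d²(u, Cell-1) = 0.64 + 231.04 = 231.68
d²(u, Cell-2) = 108.16 + 219.04 = 327.2
d²(u, Cell-3) = 190.44 + 2.56 = 193
d²(u, Cell-4) = 182.25 + 1 = 183.25
d²(u, Cell-5) = 104.04 + 116.64 = 220.68
d²(u, Cell-6) = 9.61 + 12.25 = 21.86
d²(u, Cell-7) = 252.81 + 265.69 = 518.5
Minimum is at Cell-6.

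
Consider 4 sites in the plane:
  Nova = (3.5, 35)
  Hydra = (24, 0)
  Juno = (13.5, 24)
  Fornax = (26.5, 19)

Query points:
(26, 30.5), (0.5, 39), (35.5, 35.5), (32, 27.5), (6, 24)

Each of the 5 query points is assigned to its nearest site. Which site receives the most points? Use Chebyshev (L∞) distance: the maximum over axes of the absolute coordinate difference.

(26, 30.5) — d to each: Nova:22.5, Hydra:30.5, Juno:12.5, Fornax:11.5 → nearest is Fornax
(0.5, 39) — d to each: Nova:4, Hydra:39, Juno:15, Fornax:26 → nearest is Nova
(35.5, 35.5) — d to each: Nova:32, Hydra:35.5, Juno:22, Fornax:16.5 → nearest is Fornax
(32, 27.5) — d to each: Nova:28.5, Hydra:27.5, Juno:18.5, Fornax:8.5 → nearest is Fornax
(6, 24) — d to each: Nova:11, Hydra:24, Juno:7.5, Fornax:20.5 → nearest is Juno
Tally — Nova:1, Juno:1, Fornax:3. Fornax captures the most (3).

Fornax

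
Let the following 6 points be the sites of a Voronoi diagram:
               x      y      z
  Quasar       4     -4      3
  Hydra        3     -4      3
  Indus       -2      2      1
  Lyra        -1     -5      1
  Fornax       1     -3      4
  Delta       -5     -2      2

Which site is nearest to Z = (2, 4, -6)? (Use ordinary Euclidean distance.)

Since √ is increasing, it suffices to compare squared distances:
d²(Z, Quasar) = (2−4)² + (4−(-4))² + (-6−3)² = 4 + 64 + 81 = 149
d²(Z, Hydra) = (2−3)² + (4−(-4))² + (-6−3)² = 1 + 64 + 81 = 146
d²(Z, Indus) = (2−(-2))² + (4−2)² + (-6−1)² = 16 + 4 + 49 = 69
d²(Z, Lyra) = (2−(-1))² + (4−(-5))² + (-6−1)² = 9 + 81 + 49 = 139
d²(Z, Fornax) = (2−1)² + (4−(-3))² + (-6−4)² = 1 + 49 + 100 = 150
d²(Z, Delta) = (2−(-5))² + (4−(-2))² + (-6−2)² = 49 + 36 + 64 = 149
Indus is nearest.

Indus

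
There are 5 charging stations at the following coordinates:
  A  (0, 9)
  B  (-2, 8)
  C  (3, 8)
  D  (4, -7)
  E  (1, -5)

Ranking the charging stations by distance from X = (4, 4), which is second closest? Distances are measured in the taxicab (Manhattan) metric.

A

d(X,A) = |4−0| + |4−9| = 4 + 5 = 9
d(X,B) = |4−(-2)| + |4−8| = 6 + 4 = 10
d(X,C) = |4−3| + |4−8| = 1 + 4 = 5
d(X,D) = |4−4| + |4−(-7)| = 0 + 11 = 11
d(X,E) = |4−1| + |4−(-5)| = 3 + 9 = 12
Sorted ascending: C, A, B, … — the second-nearest is A.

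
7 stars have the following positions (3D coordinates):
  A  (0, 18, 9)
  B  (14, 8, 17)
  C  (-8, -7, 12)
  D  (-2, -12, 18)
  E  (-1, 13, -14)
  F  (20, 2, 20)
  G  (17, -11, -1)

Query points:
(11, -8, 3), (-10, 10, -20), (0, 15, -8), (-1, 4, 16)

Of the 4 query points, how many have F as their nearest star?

(11, -8, 3) — d² to each: A:833, B:461, C:443, D:410, E:874, F:470, G:61 → nearest is G
(-10, 10, -20) — d² to each: A:1005, B:1949, C:1317, D:1992, E:126, F:2564, G:1531 → nearest is E
(0, 15, -8) — d² to each: A:298, B:870, C:948, D:1409, E:41, F:1353, G:1014 → nearest is E
(-1, 4, 16) — d² to each: A:246, B:242, C:186, D:261, E:981, F:461, G:838 → nearest is C
0 of the 4 points have F as nearest.

0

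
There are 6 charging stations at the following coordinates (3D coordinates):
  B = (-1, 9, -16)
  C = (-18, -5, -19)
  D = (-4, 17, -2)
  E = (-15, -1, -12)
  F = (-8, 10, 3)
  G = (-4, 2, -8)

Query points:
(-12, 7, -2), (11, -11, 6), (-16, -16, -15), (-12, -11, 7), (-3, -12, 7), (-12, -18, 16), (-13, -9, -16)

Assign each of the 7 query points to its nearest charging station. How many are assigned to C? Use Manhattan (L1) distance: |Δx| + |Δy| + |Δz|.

(-12, 7, -2) — d to each: B:27, C:35, D:18, E:21, F:12, G:19 → nearest is F
(11, -11, 6) — d to each: B:54, C:60, D:51, E:54, F:43, G:42 → nearest is G
(-16, -16, -15) — d to each: B:41, C:17, D:58, E:19, F:52, G:37 → nearest is C
(-12, -11, 7) — d to each: B:54, C:38, D:45, E:32, F:29, G:36 → nearest is F
(-3, -12, 7) — d to each: B:46, C:48, D:39, E:42, F:31, G:30 → nearest is G
(-12, -18, 16) — d to each: B:70, C:54, D:61, E:48, F:45, G:52 → nearest is F
(-13, -9, -16) — d to each: B:30, C:12, D:49, E:14, F:43, G:28 → nearest is C
2 of the 7 points have C as nearest.

2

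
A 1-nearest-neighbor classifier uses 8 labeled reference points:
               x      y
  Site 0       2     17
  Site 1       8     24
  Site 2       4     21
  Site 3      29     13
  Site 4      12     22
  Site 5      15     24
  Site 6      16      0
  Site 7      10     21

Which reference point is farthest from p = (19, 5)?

Since √ is increasing, it suffices to compare squared distances:
d²(p, Site 0) = 289 + 144 = 433
d²(p, Site 1) = 121 + 361 = 482
d²(p, Site 2) = 225 + 256 = 481
d²(p, Site 3) = 100 + 64 = 164
d²(p, Site 4) = 49 + 289 = 338
d²(p, Site 5) = 16 + 361 = 377
d²(p, Site 6) = 9 + 25 = 34
d²(p, Site 7) = 81 + 256 = 337
The largest is to Site 1.

Site 1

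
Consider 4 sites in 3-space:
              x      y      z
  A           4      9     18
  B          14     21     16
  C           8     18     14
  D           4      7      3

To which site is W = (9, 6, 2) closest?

Compare squared distances (the ordering matches that of the actual distances):
|WA|² = (9−4)² + (6−9)² + (2−18)² = 25 + 9 + 256 = 290
|WB|² = (9−14)² + (6−21)² + (2−16)² = 25 + 225 + 196 = 446
|WC|² = (9−8)² + (6−18)² + (2−14)² = 1 + 144 + 144 = 289
|WD|² = (9−4)² + (6−7)² + (2−3)² = 25 + 1 + 1 = 27
The smallest is to D, so W lies in the Voronoi region of D.

D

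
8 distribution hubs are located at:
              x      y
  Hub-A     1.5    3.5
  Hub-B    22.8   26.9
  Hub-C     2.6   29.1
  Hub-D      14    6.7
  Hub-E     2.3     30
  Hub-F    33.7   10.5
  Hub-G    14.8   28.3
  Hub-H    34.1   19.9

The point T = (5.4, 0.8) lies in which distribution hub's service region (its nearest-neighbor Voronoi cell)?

Hub-A

Compare squared distances (the ordering matches that of the actual distances):
d²(T, Hub-A) = (5.4−1.5)² + (0.8−3.5)² = 15.21 + 7.29 = 22.5
d²(T, Hub-B) = (5.4−22.8)² + (0.8−26.9)² = 302.76 + 681.21 = 983.97
d²(T, Hub-C) = (5.4−2.6)² + (0.8−29.1)² = 7.84 + 800.89 = 808.73
d²(T, Hub-D) = (5.4−14)² + (0.8−6.7)² = 73.96 + 34.81 = 108.77
d²(T, Hub-E) = (5.4−2.3)² + (0.8−30)² = 9.61 + 852.64 = 862.25
d²(T, Hub-F) = (5.4−33.7)² + (0.8−10.5)² = 800.89 + 94.09 = 894.98
d²(T, Hub-G) = (5.4−14.8)² + (0.8−28.3)² = 88.36 + 756.25 = 844.61
d²(T, Hub-H) = (5.4−34.1)² + (0.8−19.9)² = 823.69 + 364.81 = 1188.5
The smallest is to Hub-A, so T lies in the Voronoi region of Hub-A.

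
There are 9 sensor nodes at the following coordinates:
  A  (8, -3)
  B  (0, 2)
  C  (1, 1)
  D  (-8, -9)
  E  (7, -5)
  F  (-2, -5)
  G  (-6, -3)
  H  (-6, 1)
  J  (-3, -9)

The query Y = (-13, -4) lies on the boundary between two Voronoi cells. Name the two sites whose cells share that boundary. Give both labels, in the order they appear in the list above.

D and G

Squared distances from Y to each site:
|YA|² = 441 + 1 = 442
|YB|² = 169 + 36 = 205
|YC|² = 196 + 25 = 221
|YD|² = 25 + 25 = 50
|YE|² = 400 + 1 = 401
|YF|² = 121 + 1 = 122
|YG|² = 49 + 1 = 50
|YH|² = 49 + 25 = 74
|YJ|² = 100 + 25 = 125
Y is equidistant from D and G (both at squared distance 50), and every other site is strictly farther — so Y lies on the D–G Voronoi edge.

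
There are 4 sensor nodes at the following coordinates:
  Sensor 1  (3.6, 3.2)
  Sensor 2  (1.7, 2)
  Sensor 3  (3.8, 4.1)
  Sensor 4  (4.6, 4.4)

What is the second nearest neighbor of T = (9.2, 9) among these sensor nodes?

Sensor 3

Squared Euclidean distances:
d²(T, Sensor 1) = (9.2−3.6)² + (9−3.2)² = 31.36 + 33.64 = 65
d²(T, Sensor 2) = (9.2−1.7)² + (9−2)² = 56.25 + 49 = 105.25
d²(T, Sensor 3) = (9.2−3.8)² + (9−4.1)² = 29.16 + 24.01 = 53.17
d²(T, Sensor 4) = (9.2−4.6)² + (9−4.4)² = 21.16 + 21.16 = 42.32
Sorted ascending: Sensor 4, Sensor 3, Sensor 1, … — the second-nearest is Sensor 3.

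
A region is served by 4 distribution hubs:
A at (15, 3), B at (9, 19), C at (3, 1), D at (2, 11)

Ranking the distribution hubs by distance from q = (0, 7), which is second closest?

C

Compare squared distances (the ordering matches that of the actual distances):
|qA|² = (0−15)² + (7−3)² = 225 + 16 = 241
|qB|² = (0−9)² + (7−19)² = 81 + 144 = 225
|qC|² = (0−3)² + (7−1)² = 9 + 36 = 45
|qD|² = (0−2)² + (7−11)² = 4 + 16 = 20
Sorted ascending: D, C, B, … — the second-nearest is C.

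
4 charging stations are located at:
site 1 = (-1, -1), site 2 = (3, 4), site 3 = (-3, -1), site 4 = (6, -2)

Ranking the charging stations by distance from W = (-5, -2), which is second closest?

site 1

Squared Euclidean distances:
d²(W, site 1) = (-5−(-1))² + (-2−(-1))² = 16 + 1 = 17
d²(W, site 2) = (-5−3)² + (-2−4)² = 64 + 36 = 100
d²(W, site 3) = (-5−(-3))² + (-2−(-1))² = 4 + 1 = 5
d²(W, site 4) = (-5−6)² + (-2−(-2))² = 121 + 0 = 121
Sorted ascending: site 3, site 1, site 2, … — the second-nearest is site 1.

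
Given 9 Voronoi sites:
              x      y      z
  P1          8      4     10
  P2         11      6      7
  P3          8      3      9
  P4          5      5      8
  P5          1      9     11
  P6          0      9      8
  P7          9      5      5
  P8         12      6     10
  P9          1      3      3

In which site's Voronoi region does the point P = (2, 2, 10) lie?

Compare squared distances (the ordering matches that of the actual distances):
|PP1|² = (2−8)² + (2−4)² + (10−10)² = 36 + 4 + 0 = 40
|PP2|² = (2−11)² + (2−6)² + (10−7)² = 81 + 16 + 9 = 106
|PP3|² = (2−8)² + (2−3)² + (10−9)² = 36 + 1 + 1 = 38
|PP4|² = (2−5)² + (2−5)² + (10−8)² = 9 + 9 + 4 = 22
|PP5|² = (2−1)² + (2−9)² + (10−11)² = 1 + 49 + 1 = 51
|PP6|² = (2−0)² + (2−9)² + (10−8)² = 4 + 49 + 4 = 57
|PP7|² = (2−9)² + (2−5)² + (10−5)² = 49 + 9 + 25 = 83
|PP8|² = (2−12)² + (2−6)² + (10−10)² = 100 + 16 + 0 = 116
|PP9|² = (2−1)² + (2−3)² + (10−3)² = 1 + 1 + 49 = 51
P4 is nearest.

P4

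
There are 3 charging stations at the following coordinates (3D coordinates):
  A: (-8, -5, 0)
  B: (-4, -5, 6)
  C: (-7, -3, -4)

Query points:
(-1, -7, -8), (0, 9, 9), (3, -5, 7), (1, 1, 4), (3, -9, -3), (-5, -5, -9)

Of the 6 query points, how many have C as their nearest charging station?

(-1, -7, -8) — d² to each: A:117, B:209, C:68 → nearest is C
(0, 9, 9) — d² to each: A:341, B:221, C:362 → nearest is B
(3, -5, 7) — d² to each: A:170, B:50, C:225 → nearest is B
(1, 1, 4) — d² to each: A:133, B:65, C:144 → nearest is B
(3, -9, -3) — d² to each: A:146, B:146, C:137 → nearest is C
(-5, -5, -9) — d² to each: A:90, B:226, C:33 → nearest is C
3 of the 6 points have C as nearest.

3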